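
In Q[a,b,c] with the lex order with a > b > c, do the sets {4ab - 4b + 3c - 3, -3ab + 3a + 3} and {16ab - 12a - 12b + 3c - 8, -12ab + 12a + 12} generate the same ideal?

For a fixed monomial order, each ideal has a unique reduced Gröbner basis; comparing bases decides equality.
Buchberger on the first generating set:
f_1 = 4ab - 4b + 3c - 3, LT = ab.
f_2 = -3ab + 3a + 3, LT = ab.

S(f_1,f_2): lcm = ab. S = a - b + 3/4c + 1/4.
  leading term a: no divisor's leading term divides it; move a to the remainder.
  leading term b: no divisor's leading term divides it; move -b to the remainder.
  leading term c: no divisor's leading term divides it; move 3/4c to the remainder.
  leading term 1: no divisor's leading term divides it; move 1/4 to the remainder.
  remainder a - b + 3/4c + 1/4 ≠ 0; add g_3 = a - b + 3/4c + 1/4 to the basis.

S(f_1,g_3): lcm = ab. S = b^2 - 3/4bc - 5/4b + 3/4c - 3/4.
  leading term b^2: no divisor's leading term divides it; move b^2 to the remainder.
  leading term bc: no divisor's leading term divides it; move -3/4bc to the remainder.
  leading term b: no divisor's leading term divides it; move -5/4b to the remainder.
  leading term c: no divisor's leading term divides it; move 3/4c to the remainder.
  leading term 1: no divisor's leading term divides it; move -3/4 to the remainder.
  remainder b^2 - 3/4bc - 5/4b + 3/4c - 3/4 ≠ 0; add g_4 = b^2 - 3/4bc - 5/4b + 3/4c - 3/4 to the basis.

The other S-polynomials (S(f_2,g_3), S(f_1,g_4), S(f_2,g_4), S(g_3,g_4)) all reduce to 0 modulo the current basis, so we have a Gröbner basis.
Inter-reduce: drop elements whose leading term is divisible by another's, tail-reduce, and make monic.
Reduced Gröbner basis: {a - b + 3/4c + 1/4, b^2 - 3/4bc - 5/4b + 3/4c - 3/4}.

Buchberger on the second generating set:
h_1 = 16ab - 12a - 12b + 3c - 8, LT = ab.
h_2 = -12ab + 12a + 12, LT = ab.

S(h_1,h_2): lcm = ab. S = 1/4a - 3/4b + 3/16c + 1/2.
  leading term a: no divisor's leading term divides it; move 1/4a to the remainder.
  leading term b: no divisor's leading term divides it; move -3/4b to the remainder.
  leading term c: no divisor's leading term divides it; move 3/16c to the remainder.
  leading term 1: no divisor's leading term divides it; move 1/2 to the remainder.
  remainder 1/4a - 3/4b + 3/16c + 1/2 ≠ 0; add k_3 = 1/4a - 3/4b + 3/16c + 1/2 to the basis.

S(h_1,k_3): lcm = ab. S = -3/4a + 3b^2 - 3/4bc - 11/4b + 3/16c - 1/2.
  leading term a: subtract (-3)·k_3 from -3/4a + 3b^2 - 3/4bc - 11/4b + 3/16c - 1/2 → 3b^2 - 3/4bc - 5b + 3/4c + 1
  leading term b^2: no divisor's leading term divides it; move 3b^2 to the remainder.
  leading term bc: no divisor's leading term divides it; move -3/4bc to the remainder.
  leading term b: no divisor's leading term divides it; move -5b to the remainder.
  leading term c: no divisor's leading term divides it; move 3/4c to the remainder.
  leading term 1: no divisor's leading term divides it; move 1 to the remainder.
  remainder 3b^2 - 3/4bc - 5b + 3/4c + 1 ≠ 0; add k_4 = 3b^2 - 3/4bc - 5b + 3/4c + 1 to the basis.

The other S-polynomials (S(h_2,k_3), S(h_1,k_4), S(h_2,k_4), S(k_3,k_4)) all reduce to 0 modulo the current basis, so we have a Gröbner basis.
Inter-reduce: drop elements whose leading term is divisible by another's, tail-reduce, and make monic.
Reduced Gröbner basis: {a - 3b + 3/4c + 2, b^2 - 1/4bc - 5/3b + 1/4c + 1/3}.

Since the reduced bases disagree, the two ideals are not the same.

No, the ideals differ.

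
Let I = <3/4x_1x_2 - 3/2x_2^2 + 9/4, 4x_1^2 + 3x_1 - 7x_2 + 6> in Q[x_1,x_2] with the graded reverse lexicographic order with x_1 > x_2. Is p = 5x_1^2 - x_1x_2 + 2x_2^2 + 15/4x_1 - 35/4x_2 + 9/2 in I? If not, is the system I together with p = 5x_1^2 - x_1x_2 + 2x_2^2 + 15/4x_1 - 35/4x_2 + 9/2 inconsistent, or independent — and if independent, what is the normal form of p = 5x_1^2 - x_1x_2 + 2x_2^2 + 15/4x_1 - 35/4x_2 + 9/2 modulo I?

First compute the reduced Gröbner basis of I by Buchberger's algorithm.
f_1 = 3/4x_1x_2 - 3/2x_2^2 + 9/4, LT = x_1x_2.
f_2 = 4x_1^2 + 3x_1 - 7x_2 + 6, LT = x_1^2.

S(f_1,f_2): lcm = x_1^2x_2. S = -2x_1x_2^2 - 3/4x_1x_2 + 7/4x_2^2 + 3x_1 - 3/2x_2.
  reduce S modulo (f_1, f_2):
  remainder -4x_2^3 + 1/4x_2^2 + 3x_1 + 9/2x_2 + 9/4 ≠ 0; add h_3 = -4x_2^3 + 1/4x_2^2 + 3x_1 + 9/2x_2 + 9/4 to the basis.

The other S-polynomials (S(f_1,h_3), S(f_2,h_3)) all reduce to 0 modulo the current basis, so we have a Gröbner basis.
Inter-reduce: drop elements whose leading term is divisible by another's, tail-reduce, and make monic.
Reduced Gröbner basis: {x_2^3 - 1/16x_2^2 - 3/4x_1 - 9/8x_2 - 9/16, x_1^2 + 3/4x_1 - 7/4x_2 + 3/2, x_1x_2 - 2x_2^2 + 3}.
Label its elements g_1 = x_2^3 - 1/16x_2^2 - 3/4x_1 - 9/8x_2 - 9/16, g_2 = x_1^2 + 3/4x_1 - 7/4x_2 + 3/2, g_3 = x_1x_2 - 2x_2^2 + 3.

Reduce p = 5x_1^2 - x_1x_2 + 2x_2^2 + 15/4x_1 - 35/4x_2 + 9/2 modulo G:
  leading term x_1^2: subtract (5)·g_2 from 5x_1^2 - x_1x_2 + 2x_2^2 + 15/4x_1 - 35/4x_2 + 9/2 → -x_1x_2 + 2x_2^2 - 3
  leading term x_1x_2: subtract (-1)·g_3 from -x_1x_2 + 2x_2^2 - 3 → 0
  normal form = 0.
Since the normal form is 0, p ∈ I.

5x_1^2 - x_1x_2 + 2x_2^2 + 15/4x_1 - 35/4x_2 + 9/2 lies in I (it reduces to 0).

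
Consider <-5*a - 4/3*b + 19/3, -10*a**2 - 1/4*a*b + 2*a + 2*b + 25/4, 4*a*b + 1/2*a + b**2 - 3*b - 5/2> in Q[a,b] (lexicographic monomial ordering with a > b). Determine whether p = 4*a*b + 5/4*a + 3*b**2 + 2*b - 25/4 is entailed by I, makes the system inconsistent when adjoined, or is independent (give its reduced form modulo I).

Adjoining 4*a*b + 5/4*a + 3*b**2 + 2*b - 25/4 makes the ideal the whole ring: the system is inconsistent.

First compute the reduced Gröbner basis of I by Buchberger's algorithm.
f_1 = -5*a - 4/3*b + 19/3, LT = a.
f_2 = -10*a**2 - 1/4*a*b + 2*a + 2*b + 25/4, LT = a**2.
f_3 = 4*a*b + 1/2*a + b**2 - 3*b - 5/2, LT = a*b.

S(f_1,f_2): lcm = a**2. S = 29/120*a*b - 16/15*a + 1/5*b + 5/8.
  leading term a*b: subtract (-29/600*b)·f_1 from 29/120*a*b - 16/15*a + 1/5*b + 5/8 → -16/15*a - 29/450*b**2 + 911/1800*b + 5/8
  leading term a: subtract (16/75)·f_1 from -16/15*a - 29/450*b**2 + 911/1800*b + 5/8 → -29/450*b**2 + 1423/1800*b - 1307/1800
  leading term b**2: no divisor's leading term divides it; move -29/450*b**2 to the remainder.
  leading term b: no divisor's leading term divides it; move 1423/1800*b to the remainder.
  leading term 1: no divisor's leading term divides it; move -1307/1800 to the remainder.
  remainder -29/450*b**2 + 1423/1800*b - 1307/1800 ≠ 0; add h_4 = -29/450*b**2 + 1423/1800*b - 1307/1800 to the basis.

S(f_1,f_3): lcm = a*b. S = -1/8*a + 1/60*b**2 - 31/60*b + 5/8.
  leading term a: subtract (1/40)·f_1 from -1/8*a + 1/60*b**2 - 31/60*b + 5/8 → 1/60*b**2 - 29/60*b + 7/15
  leading term b**2: subtract (-15/58)·h_4 from 1/60*b**2 - 29/60*b + 7/15 → -647/2320*b + 647/2320
  leading term b: no divisor's leading term divides it; move -647/2320*b to the remainder.
  leading term 1: no divisor's leading term divides it; move 647/2320 to the remainder.
  remainder -647/2320*b + 647/2320 ≠ 0; add h_5 = -647/2320*b + 647/2320 to the basis.

The other S-polynomials (S(f_2,f_3), S(f_1,h_4), S(f_2,h_4), S(f_3,h_4), S(f_1,h_5), S(f_2,h_5), S(f_3,h_5), S(h_4,h_5)) all reduce to 0 modulo the current basis, so we have a Gröbner basis.
Inter-reduce: drop elements whose leading term is divisible by another's, tail-reduce, and make monic.
Reduced Gröbner basis: {a - 1, b - 1}.
Label its elements g_1 = a - 1, g_2 = b - 1.

Reduce p = 4*a*b + 5/4*a + 3*b**2 + 2*b - 25/4 modulo G:
  leading term a*b: subtract (4*b)·g_1 from 4*a*b + 5/4*a + 3*b**2 + 2*b - 25/4 → 5/4*a + 3*b**2 + 6*b - 25/4
  leading term a: subtract (5/4)·g_1 from 5/4*a + 3*b**2 + 6*b - 25/4 → 3*b**2 + 6*b - 5
  leading term b**2: subtract (3*b)·g_2 from 3*b**2 + 6*b - 5 → 9*b - 5
  leading term b: subtract (9)·g_2 from 9*b - 5 → 4
  leading term 1: no divisor's leading term divides it; move 4 to the remainder.
  normal form = 4.
The normal form is nonzero, so p ∉ I. Since p minus its normal form lies in I, I + (p) = I + (r) where r = 4; decide whether this ideal is the whole ring.
Here r = 4 is a nonzero constant, hence a unit: 1 ∈ I + (p), the Gröbner basis of I + (p) is {1}, and the enlarged system has no common solution — adjoining p is inconsistent.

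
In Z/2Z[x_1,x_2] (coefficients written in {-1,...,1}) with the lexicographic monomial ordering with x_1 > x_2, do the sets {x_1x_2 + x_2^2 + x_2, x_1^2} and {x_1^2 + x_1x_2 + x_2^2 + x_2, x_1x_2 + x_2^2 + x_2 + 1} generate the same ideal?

No, the ideals differ.

Two ideals are equal iff their reduced Gröbner bases coincide (the reduced basis is unique for a fixed ordering).
Buchberger on the first generating set:
f_1 = x_1x_2 + x_2^2 + x_2, LT = x_1x_2.
f_2 = x_1^2, LT = x_1^2.

S(f_1,f_2): lcm = x_1^2x_2. S = x_1x_2^2 + x_1x_2.
  reduce S modulo (f_1, f_2):
  remainder x_2^3 + x_2 ≠ 0; add g_3 = x_2^3 + x_2 to the basis.

The other S-polynomials (S(f_1,g_3), S(f_2,g_3)) all reduce to 0 modulo the current basis, so we have a Gröbner basis.
Inter-reduce: drop elements whose leading term is divisible by another's, tail-reduce, and make monic.
Reduced Gröbner basis: {x_1^2, x_1x_2 + x_2^2 + x_2, x_2^3 + x_2}.

Buchberger on the second generating set:
h_1 = x_1^2 + x_1x_2 + x_2^2 + x_2, LT = x_1^2.
h_2 = x_1x_2 + x_2^2 + x_2 + 1, LT = x_1x_2.

S(h_1,h_2): lcm = x_1^2x_2. S = x_1x_2 + x_1 + x_2^3 + x_2^2.
  reduce S modulo (h_1, h_2):
  remainder x_1 + x_2^3 + x_2 + 1 ≠ 0; add k_3 = x_1 + x_2^3 + x_2 + 1 to the basis.

S(h_1,k_3): lcm = x_1^2. S = x_1x_2^3 + x_1 + x_2^2 + x_2.
  reduce S modulo (h_1, h_2, k_3):
  remainder x_2^4 + 1 ≠ 0; add k_4 = x_2^4 + 1 to the basis.

The other S-polynomials (S(h_2,k_3), S(h_1,k_4), S(h_2,k_4), S(k_3,k_4)) all reduce to 0 modulo the current basis, so we have a Gröbner basis.
Inter-reduce: drop elements whose leading term is divisible by another's, tail-reduce, and make monic.
Reduced Gröbner basis: {x_1 + x_2^3 + x_2 + 1, x_2^4 + 1}.

These differ, so the ideals are not equal.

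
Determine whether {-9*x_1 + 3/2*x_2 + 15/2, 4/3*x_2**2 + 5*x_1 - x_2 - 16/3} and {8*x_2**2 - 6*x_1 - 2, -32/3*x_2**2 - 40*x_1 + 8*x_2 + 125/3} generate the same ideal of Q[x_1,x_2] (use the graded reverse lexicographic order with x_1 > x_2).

Since reduced Gröbner bases are canonical representatives of ideals under a given ordering, it suffices to compute and compare them.
Buchberger on the first generating set:
f_1 = -9*x_1 + 3/2*x_2 + 15/2, LT = x_1.
f_2 = 4/3*x_2**2 + 5*x_1 - x_2 - 16/3, LT = x_2**2.

The S-polynomials (S(f_1,f_2)) all reduce to 0 modulo the current basis, so we have a Gröbner basis.
Inter-reduce: drop elements whose leading term is divisible by another's, tail-reduce, and make monic.
Reduced Gröbner basis: {x_2**2 - 1/8*x_2 - 7/8, x_1 - 1/6*x_2 - 5/6}.

Buchberger on the second generating set:
h_1 = 8*x_2**2 - 6*x_1 - 2, LT = x_2**2.
h_2 = -32/3*x_2**2 - 40*x_1 + 8*x_2 + 125/3, LT = x_2**2.

S(h_1,h_2): lcm = x_2**2. S = -9/2*x_1 + 3/4*x_2 + 117/32.
  leading term x_1: no divisor's leading term divides it; move -9/2*x_1 to the remainder.
  leading term x_2: no divisor's leading term divides it; move 3/4*x_2 to the remainder.
  leading term 1: no divisor's leading term divides it; move 117/32 to the remainder.
  remainder -9/2*x_1 + 3/4*x_2 + 117/32 ≠ 0; add k_3 = -9/2*x_1 + 3/4*x_2 + 117/32 to the basis.

The other S-polynomials (S(h_1,k_3), S(h_2,k_3)) all reduce to 0 modulo the current basis, so we have a Gröbner basis.
Inter-reduce: drop elements whose leading term is divisible by another's, tail-reduce, and make monic.
Reduced Gröbner basis: {x_2**2 - 1/8*x_2 - 55/64, x_1 - 1/6*x_2 - 13/16}.

Since the reduced bases disagree, the two ideals are not the same.
The choice of monomial ordering does not affect the verdict — as long as both bases are computed under the same ordering, their equality decides ideal equality.

No, the ideals differ.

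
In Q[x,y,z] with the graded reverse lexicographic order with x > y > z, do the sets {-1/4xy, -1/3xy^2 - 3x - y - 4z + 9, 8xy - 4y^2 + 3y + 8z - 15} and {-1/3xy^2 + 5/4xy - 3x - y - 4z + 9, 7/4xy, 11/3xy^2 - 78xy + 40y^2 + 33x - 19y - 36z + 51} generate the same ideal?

Equality of ideals is decidable: compute both reduced Gröbner bases (unique for the ordering) and check whether they agree.
Buchberger on the first generating set:
f_1 = -1/4xy, LT = xy.
f_2 = -1/3xy^2 - 3x - y - 4z + 9, LT = xy^2.
f_3 = 8xy - 4y^2 + 3y + 8z - 15, LT = xy.

S(f_1,f_2): lcm = xy^2. S = -9x - 3y - 12z + 27.
  reduce S modulo (f_1, f_2, f_3):
  remainder -9x - 3y - 12z + 27 ≠ 0; add g_4 = -9x - 3y - 12z + 27 to the basis.

S(f_1,f_3): lcm = xy. S = 1/2y^2 - 3/8y - z + 15/8.
  reduce S modulo (f_1, f_2, f_3, g_4):
  remainder 1/2y^2 - 3/8y - z + 15/8 ≠ 0; add g_5 = 1/2y^2 - 3/8y - z + 15/8 to the basis.

S(f_1,g_4): lcm = xy. S = -1/3y^2 - 4/3yz + 3y.
  reduce S modulo (f_1, f_2, f_3, g_4, g_5):
  remainder -4/3yz + 11/4y - 2/3z + 5/4 ≠ 0; add g_6 = -4/3yz + 11/4y - 2/3z + 5/4 to the basis.

S(f_2,g_4): lcm = xy^2. S = -1/3y^3 - 4/3y^2z + 3y^2 + 9x + 3y + 12z - 27.
  reduce S modulo (f_1, f_2, f_3, g_4, g_5, g_6):
  remainder -8/3z^2 - 1/8y + 34/3z - 95/8 ≠ 0; add g_7 = -8/3z^2 - 1/8y + 34/3z - 95/8 to the basis.

The other S-polynomials (S(f_2,f_3), S(f_3,g_4), S(f_1,g_5), S(f_2,g_5), S(f_3,g_5), S(g_4,g_5), S(f_1,g_6), S(f_2,g_6), S(f_3,g_6), S(g_4,g_6), S(g_5,g_6), S(f_1,g_7), S(f_2,g_7), S(f_3,g_7), S(g_4,g_7), S(g_5,g_7), S(g_6,g_7)) all reduce to 0 modulo the current basis, so we have a Gröbner basis.
Inter-reduce: drop elements whose leading term is divisible by another's, tail-reduce, and make monic.
Reduced Gröbner basis: {y^2 - 3/4y - 2z + 15/4, yz - 33/16y + 1/2z - 15/16, z^2 + 3/64y - 17/4z + 285/64, x + 1/3y + 4/3z - 3}.

Buchberger on the second generating set:
h_1 = -1/3xy^2 + 5/4xy - 3x - y - 4z + 9, LT = xy^2.
h_2 = 7/4xy, LT = xy.
h_3 = 11/3xy^2 - 78xy + 40y^2 + 33x - 19y - 36z + 51, LT = xy^2.

S(h_1,h_2): lcm = xy^2. S = -15/4xy + 9x + 3y + 12z - 27.
  reduce S modulo (h_1, h_2, h_3):
  remainder 9x + 3y + 12z - 27 ≠ 0; add k_4 = 9x + 3y + 12z - 27 to the basis.

S(h_1,h_3): lcm = xy^2. S = 771/44xy - 120/11y^2 + 90/11y + 240/11z - 450/11.
  reduce S modulo (h_1, h_2, h_3, k_4):
  remainder -120/11y^2 + 90/11y + 240/11z - 450/11 ≠ 0; add k_5 = -120/11y^2 + 90/11y + 240/11z - 450/11 to the basis.

S(h_1,k_4): lcm = xy^2. S = -1/3y^3 - 4/3y^2z - 15/4xy + 3y^2 + 9x + 3y + 12z - 27.
  reduce S modulo (h_1, h_2, h_3, k_4, k_5):
  remainder -5/3yz - 8/3z^2 + 53/16y + 21/2z - 165/16 ≠ 0; add k_6 = -5/3yz - 8/3z^2 + 53/16y + 21/2z - 165/16 to the basis.

S(h_2,k_4): lcm = xy. S = -1/3y^2 - 4/3yz + 3y.
  reduce S modulo (h_1, h_2, h_3, k_4, k_5, k_6):
  remainder 32/15z^2 + 1/10y - 136/15z + 19/2 ≠ 0; add k_7 = 32/15z^2 + 1/10y - 136/15z + 19/2 to the basis.

The other S-polynomials (S(h_2,h_3), S(h_3,k_4), S(h_1,k_5), S(h_2,k_5), S(h_3,k_5), S(k_4,k_5), S(h_1,k_6), S(h_2,k_6), S(h_3,k_6), S(k_4,k_6), S(k_5,k_6), S(h_1,k_7), S(h_2,k_7), S(h_3,k_7), S(k_4,k_7), S(k_5,k_7), S(k_6,k_7)) all reduce to 0 modulo the current basis, so we have a Gröbner basis.
Inter-reduce: drop elements whose leading term is divisible by another's, tail-reduce, and make monic.
Reduced Gröbner basis: {y^2 - 3/4y - 2z + 15/4, yz - 33/16y + 1/2z - 15/16, z^2 + 3/64y - 17/4z + 285/64, x + 1/3y + 4/3z - 3}.

Same reduced basis, so the two generating sets span the same ideal.
The choice of monomial ordering does not affect the verdict — as long as both bases are computed under the same ordering, their equality decides ideal equality.

Yes, the ideals are equal.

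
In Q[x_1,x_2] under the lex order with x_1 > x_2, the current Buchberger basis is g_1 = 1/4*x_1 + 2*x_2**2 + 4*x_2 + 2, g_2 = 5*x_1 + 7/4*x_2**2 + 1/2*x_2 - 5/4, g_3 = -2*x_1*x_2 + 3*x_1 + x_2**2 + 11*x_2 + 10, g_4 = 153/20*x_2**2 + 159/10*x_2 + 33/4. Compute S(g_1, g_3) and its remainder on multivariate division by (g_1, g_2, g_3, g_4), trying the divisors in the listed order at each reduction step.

S(g_1, g_3) = 3/2*x_1 + 8*x_2**3 + 33/2*x_2**2 + 27/2*x_2 + 5; remainder on division = 31621/5202*x_2 + 31621/5202.

lcm(LM(g_1), LM(g_3)) = x_1*x_2.
S = (lcm/LT(g_1))·g_1 − (lcm/LT(g_3))·g_3 = 3/2*x_1 + 8*x_2**3 + 33/2*x_2**2 + 27/2*x_2 + 5.
Reduce S modulo (g_1, g_2, g_3, g_4) in that order:
  leading term x_1: subtract (6)·g_1 from 3/2*x_1 + 8*x_2**3 + 33/2*x_2**2 + 27/2*x_2 + 5 → 8*x_2**3 + 9/2*x_2**2 - 21/2*x_2 - 7
  leading term x_2**3: subtract (160/153*x_2)·g_4 from 8*x_2**3 + 9/2*x_2**2 - 21/2*x_2 - 7 → -1237/102*x_2**2 - 1951/102*x_2 - 7
  leading term x_2**2: subtract (-12370/7803)·g_4 from -1237/102*x_2**2 - 1951/102*x_2 - 7 → 31621/5202*x_2 + 31621/5202
  leading term x_2: no divisor's leading term divides it; move 31621/5202*x_2 to the remainder.
  leading term 1: no divisor's leading term divides it; move 31621/5202 to the remainder.
The remainder 31621/5202*x_2 + 31621/5202 is nonzero, so it would be added as the next basis element.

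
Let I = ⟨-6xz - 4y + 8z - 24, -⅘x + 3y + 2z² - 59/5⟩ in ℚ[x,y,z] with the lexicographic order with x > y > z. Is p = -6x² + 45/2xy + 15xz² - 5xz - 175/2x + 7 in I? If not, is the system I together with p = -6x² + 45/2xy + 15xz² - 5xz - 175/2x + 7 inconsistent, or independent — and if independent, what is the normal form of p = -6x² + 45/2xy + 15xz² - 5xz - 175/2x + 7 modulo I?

First compute the reduced Gröbner basis of I by Buchberger's algorithm.
f_1 = -6xz - 4y + 8z - 24, LT = xz.
f_2 = -⅘x + 3y + 2z² - 59/5, LT = x.

S(f_1,f_2): lcm = xz. S = 15/4yz + ⅔y + 5/2z³ - 193/12z + 4.
  leading term yz: no divisor's leading term divides it; move 15/4yz to the remainder.
  leading term y: no divisor's leading term divides it; move ⅔y to the remainder.
  leading term z³: no divisor's leading term divides it; move 5/2z³ to the remainder.
  leading term z: no divisor's leading term divides it; move -193/12z to the remainder.
  leading term 1: no divisor's leading term divides it; move 4 to the remainder.
  remainder 15/4yz + ⅔y + 5/2z³ - 193/12z + 4 ≠ 0; add h_3 = 15/4yz + ⅔y + 5/2z³ - 193/12z + 4 to the basis.

The other S-polynomials (S(f_1,h_3), S(f_2,h_3)) all reduce to 0 modulo the current basis, so we have a Gröbner basis.
Inter-reduce: drop elements whose leading term is divisible by another's, tail-reduce, and make monic.
Reduced Gröbner basis: {x - 15/4y - 5/2z² + 59/4, yz + 8/45y + ⅔z³ - 193/45z + 16/15}.
Label its elements g_1 = x - 15/4y - 5/2z² + 59/4, g_2 = yz + 8/45y + ⅔z³ - 193/45z + 16/15.

Reduce p = -6x² + 45/2xy + 15xz² - 5xz - 175/2x + 7 modulo G:
  leading term x²: subtract (-6x)·g_1 from -6x² + 45/2xy + 15xz² - 5xz - 175/2x + 7 → -5xz + x + 7
  leading term xz: subtract (-5z)·g_1 from -5xz + x + 7 → x - 75/4yz - 25/2z³ + 295/4z + 7
  leading term x: subtract (1)·g_1 from x - 75/4yz - 25/2z³ + 295/4z + 7 → -75/4yz + 15/4y - 25/2z³ + 5/2z² + 295/4z - 31/4
  leading term yz: subtract (-75/4)·g_2 from -75/4yz + 15/4y - 25/2z³ + 5/2z² + 295/4z - 31/4 → 85/12y + 5/2z² - 20/3z + 49/4
  leading term y: no divisor's leading term divides it; move 85/12y to the remainder.
  leading term z²: no divisor's leading term divides it; move 5/2z² to the remainder.
  leading term z: no divisor's leading term divides it; move -20/3z to the remainder.
  leading term 1: no divisor's leading term divides it; move 49/4 to the remainder.
  normal form = 85/12y + 5/2z² - 20/3z + 49/4.
The normal form is nonzero, so p ∉ I. Since p minus its normal form lies in I, I + (p) = I + (r) where r = 85/12y + 5/2z² - 20/3z + 49/4; decide whether this ideal is the whole ring.
Run Buchberger on G together with r (pairs among the g_i already reduce to 0 since G is a Gröbner basis):
g_1 = x - 15/4y - 5/2z² + 59/4, LT = x.
g_2 = yz + 8/45y + ⅔z³ - 193/45z + 16/15, LT = yz.
r = 85/12y + 5/2z² - 20/3z + 49/4, LT = y.

S(g_2,r): lcm = yz. S = 8/45y + 16/51z³ + 16/17z² - 4604/765z + 16/15.
  leading term y: subtract (32/1275)·r from 8/45y + 16/51z³ + 16/17z² - 4604/765z + 16/15 → 16/51z³ + 224/255z² - 1492/255z + 968/1275
  leading term z³: no divisor's leading term divides it; move 16/51z³ to the remainder.
  leading term z²: no divisor's leading term divides it; move 224/255z² to the remainder.
  leading term z: no divisor's leading term divides it; move -1492/255z to the remainder.
  leading term 1: no divisor's leading term divides it; move 968/1275 to the remainder.
  remainder 16/51z³ + 224/255z² - 1492/255z + 968/1275 ≠ 0; add m_4 = 16/51z³ + 224/255z² - 1492/255z + 968/1275 to the basis.

The other S-polynomials (S(g_1,g_2), S(g_1,r), S(g_1,m_4), S(g_2,m_4), S(r,m_4)) all reduce to 0 modulo the current basis, so we have a Gröbner basis.
Inter-reduce: drop elements whose leading term is divisible by another's, tail-reduce, and make monic.
Reduced Gröbner basis: {x - 20/17z² - 60/17z + 361/17, y + 6/17z² - 16/17z + 147/85, z³ + 14/5z² - 373/20z + 121/50}.
The reduced Gröbner basis of I + (p) is {x - 20/17z² - 60/17z + 361/17, y + 6/17z² - 16/17z + 147/85, z³ + 14/5z² - 373/20z + 121/50} ≠ {1}, a proper ideal, so the enlarged system stays consistent: p is independent of I, with normal form 85/12y + 5/2z² - 20/3z + 49/4.

The remainder on division by a Gröbner basis is unique — it is the normal form.

-6x² + 45/2xy + 15xz² - 5xz - 175/2x + 7 is independent of I; its normal form modulo I is 85/12y + 5/2z² - 20/3z + 49/4.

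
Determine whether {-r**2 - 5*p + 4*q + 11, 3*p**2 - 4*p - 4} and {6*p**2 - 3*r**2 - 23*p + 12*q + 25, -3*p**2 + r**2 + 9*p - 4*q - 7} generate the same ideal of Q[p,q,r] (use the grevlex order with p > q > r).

Equality of ideals is decidable: compute both reduced Gröbner bases (unique for the ordering) and check whether they agree.
Buchberger on the first generating set:
f_1 = -r**2 - 5*p + 4*q + 11, LT = r**2.
f_2 = 3*p**2 - 4*p - 4, LT = p**2.

The S-polynomials (S(f_1,f_2)) all reduce to 0 modulo the current basis, so we have a Gröbner basis.
Inter-reduce: drop elements whose leading term is divisible by another's, tail-reduce, and make monic.
Reduced Gröbner basis: {p**2 - 4/3*p - 4/3, r**2 + 5*p - 4*q - 11}.

Buchberger on the second generating set:
h_1 = 6*p**2 - 3*r**2 - 23*p + 12*q + 25, LT = p**2.
h_2 = -3*p**2 + r**2 + 9*p - 4*q - 7, LT = p**2.

S(h_1,h_2): lcm = p**2. S = -1/6*r**2 - 5/6*p + 2/3*q + 11/6.
  leading term r**2: no divisor's leading term divides it; move -1/6*r**2 to the remainder.
  leading term p: no divisor's leading term divides it; move -5/6*p to the remainder.
  leading term q: no divisor's leading term divides it; move 2/3*q to the remainder.
  leading term 1: no divisor's leading term divides it; move 11/6 to the remainder.
  remainder -1/6*r**2 - 5/6*p + 2/3*q + 11/6 ≠ 0; add k_3 = -1/6*r**2 - 5/6*p + 2/3*q + 11/6 to the basis.

The other S-polynomials (S(h_1,k_3), S(h_2,k_3)) all reduce to 0 modulo the current basis, so we have a Gröbner basis.
Inter-reduce: drop elements whose leading term is divisible by another's, tail-reduce, and make monic.
Reduced Gröbner basis: {p**2 - 4/3*p - 4/3, r**2 + 5*p - 4*q - 11}.

These coincide, so the ideals are equal.

Yes, the ideals are equal.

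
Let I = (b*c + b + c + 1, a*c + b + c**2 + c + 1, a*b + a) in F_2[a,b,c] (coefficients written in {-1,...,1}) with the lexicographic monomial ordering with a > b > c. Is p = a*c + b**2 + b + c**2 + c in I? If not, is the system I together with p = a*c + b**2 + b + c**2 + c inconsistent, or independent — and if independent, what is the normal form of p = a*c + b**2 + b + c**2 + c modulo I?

First compute the reduced Gröbner basis of I by Buchberger's algorithm.
f_1 = b*c + b + c + 1, LT = b*c.
f_2 = a*c + b + c**2 + c + 1, LT = a*c.
f_3 = a*b + a, LT = a*b.

S(f_1,f_2): lcm = a*b*c. S = a*b + a*c + a + b**2 + b*c**2 + b*c + b.
  leading term a*b: subtract (1)·f_3 from a*b + a*c + a + b**2 + b*c**2 + b*c + b → a*c + b**2 + b*c**2 + b*c + b
  leading term a*c: subtract (1)·f_2 from a*c + b**2 + b*c**2 + b*c + b → b**2 + b*c**2 + b*c + c**2 + c + 1
  leading term b**2: no divisor's leading term divides it; move b**2 to the remainder.
  leading term b*c**2: subtract (c)·f_1 from b*c**2 + b*c + c**2 + c + 1 → 1
  leading term 1: no divisor's leading term divides it; move 1 to the remainder.
  remainder b**2 + 1 ≠ 0; add h_4 = b**2 + 1 to the basis.

The other S-polynomials (S(f_1,f_3), S(f_2,f_3), S(f_1,h_4), S(f_2,h_4), S(f_3,h_4)) all reduce to 0 modulo the current basis, so we have a Gröbner basis.
Inter-reduce: drop elements whose leading term is divisible by another's, tail-reduce, and make monic.
Reduced Gröbner basis: {a*b + a, a*c + b + c**2 + c + 1, b**2 + 1, b*c + b + c + 1}.
Label its elements g_1 = a*b + a, g_2 = a*c + b + c**2 + c + 1, g_3 = b**2 + 1, g_4 = b*c + b + c + 1.

Reduce p = a*c + b**2 + b + c**2 + c modulo G:
  leading term a*c: subtract (1)·g_2 from a*c + b**2 + b + c**2 + c → b**2 + 1
  leading term b**2: subtract (1)·g_3 from b**2 + 1 → 0
  normal form = 0.
Since the normal form is 0, p ∈ I.

a*c + b**2 + b + c**2 + c lies in I (it reduces to 0).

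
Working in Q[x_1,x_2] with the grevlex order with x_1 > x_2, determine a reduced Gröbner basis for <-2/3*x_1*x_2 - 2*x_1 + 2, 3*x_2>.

G = {x_1 - 1, x_2}

f_1 = -2/3*x_1*x_2 - 2*x_1 + 2, LT = x_1*x_2.
f_2 = 3*x_2, LT = x_2.

S(f_1,f_2): lcm = x_1*x_2. S = 3*x_1 - 3.
  reduce S modulo (f_1, f_2):
  remainder 3*x_1 - 3 ≠ 0; add g_3 = 3*x_1 - 3 to the basis.

The other S-polynomials (S(f_1,g_3), S(f_2,g_3)) all reduce to 0 modulo the current basis, so we have a Gröbner basis.
Inter-reduce: drop elements whose leading term is divisible by another's, tail-reduce, and make monic.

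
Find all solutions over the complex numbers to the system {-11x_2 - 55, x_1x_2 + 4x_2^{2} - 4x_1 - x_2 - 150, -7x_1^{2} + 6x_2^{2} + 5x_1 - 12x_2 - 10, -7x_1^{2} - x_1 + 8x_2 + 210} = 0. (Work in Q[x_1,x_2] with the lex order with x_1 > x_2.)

{(-5, -5)}

Compute a lex Gröbner basis by Buchberger's algorithm.
f_1 = -11x_2 - 55, LT = x_2.
f_2 = x_1x_2 - 4x_1 + 4x_2^{2} - x_2 - 150, LT = x_1x_2.
f_3 = -7x_1^{2} + 5x_1 + 6x_2^{2} - 12x_2 - 10, LT = x_1^{2}.
f_4 = -7x_1^{2} - x_1 + 8x_2 + 210, LT = x_1^{2}.

S(f_1,f_2): lcm = x_1x_2. S = 9x_1 - 4x_2^{2} + x_2 + 150.
  leading term x_1: no divisor's leading term divides it; move 9x_1 to the remainder.
  leading term x_2^{2}: subtract (\tfrac{4}{11}x_2)·f_1 from -4x_2^{2} + x_2 + 150 → 21x_2 + 150
  leading term x_2: subtract (-\tfrac{21}{11})·f_1 from 21x_2 + 150 → 45
  leading term 1: no divisor's leading term divides it; move 45 to the remainder.
  remainder 9x_1 + 45 ≠ 0; add h_5 = 9x_1 + 45 to the basis.

The other S-polynomials (S(f_1,f_3), S(f_1,f_4), S(f_2,f_3), S(f_2,f_4), S(f_3,f_4), S(f_1,h_5), S(f_2,h_5), S(f_3,h_5), S(f_4,h_5)) all reduce to 0 modulo the current basis, so we have a Gröbner basis.
Inter-reduce: drop elements whose leading term is divisible by another's, tail-reduce, and make monic.
Reduced Gröbner basis: {x_1 + 5, x_2 + 5}.

A lex Gröbner basis eliminates variables successively. Here x_2 + 5 depends only on x_2, with roots {-5}; lifting each root through the earlier basis elements recovers the full solutions.
  x_2 = -5: the earlier basis element becomes x_1 + 5 = 0, giving x_1 = -5 — point (-5, -5).
Zero-dimensionality of the ideal guarantees finitely many solutions over ℂ.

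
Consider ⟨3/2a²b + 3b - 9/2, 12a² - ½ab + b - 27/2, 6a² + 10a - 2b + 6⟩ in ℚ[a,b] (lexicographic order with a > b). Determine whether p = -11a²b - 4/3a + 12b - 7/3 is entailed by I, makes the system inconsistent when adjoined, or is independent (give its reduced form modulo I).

-11a²b - 4/3a + 12b - 7/3 lies in I (it reduces to 0).

First compute the reduced Gröbner basis of I by Buchberger's algorithm.
f_1 = 3/2a²b + 3b - 9/2, LT = a²b.
f_2 = 12a² - ½ab + b - 27/2, LT = a².
f_3 = 6a² + 10a - 2b + 6, LT = a².

S(f_1,f_2): lcm = a²b. S = 1/24ab² - 1/12b² + 25/8b - 3.
  leading term ab²: no divisor's leading term divides it; move 1/24ab² to the remainder.
  leading term b²: no divisor's leading term divides it; move -1/12b² to the remainder.
  leading term b: no divisor's leading term divides it; move 25/8b to the remainder.
  leading term 1: no divisor's leading term divides it; move -3 to the remainder.
  remainder 1/24ab² - 1/12b² + 25/8b - 3 ≠ 0; add h_4 = 1/24ab² - 1/12b² + 25/8b - 3 to the basis.

S(f_1,f_3): lcm = a²b. S = -5/3ab + ⅓b² + b - 3.
  leading term ab: no divisor's leading term divides it; move -5/3ab to the remainder.
  leading term b²: no divisor's leading term divides it; move ⅓b² to the remainder.
  leading term b: no divisor's leading term divides it; move b to the remainder.
  leading term 1: no divisor's leading term divides it; move -3 to the remainder.
  remainder -5/3ab + ⅓b² + b - 3 ≠ 0; add h_5 = -5/3ab + ⅓b² + b - 3 to the basis.

S(f_2,f_3): lcm = a². S = -1/24ab - 5/3a + 5/12b - 17/8.
  leading term ab: subtract (1/40)·h_5 from -1/24ab - 5/3a + 5/12b - 17/8 → -5/3a - 1/120b² + 47/120b - 41/20
  leading term a: no divisor's leading term divides it; move -5/3a to the remainder.
  leading term b²: no divisor's leading term divides it; move -1/120b² to the remainder.
  leading term b: no divisor's leading term divides it; move 47/120b to the remainder.
  leading term 1: no divisor's leading term divides it; move -41/20 to the remainder.
  remainder -5/3a - 1/120b² + 47/120b - 41/20 ≠ 0; add h_6 = -5/3a - 1/120b² + 47/120b - 41/20 to the basis.

S(f_1,h_4): lcm = a²b². S = 2ab² - 75ab + 72a + 2b² - 3b.
  leading term ab²: subtract (48)·h_4 from 2ab² - 75ab + 72a + 2b² - 3b → -75ab + 72a + 6b² - 153b + 144
  leading term ab: subtract (45)·h_5 from -75ab + 72a + 6b² - 153b + 144 → 72a - 9b² - 198b + 279
  leading term a: subtract (-216/5)·h_6 from 72a - 9b² - 198b + 279 → -234/25b² - 4527/25b + 4761/25
  leading term b²: no divisor's leading term divides it; move -234/25b² to the remainder.
  leading term b: no divisor's leading term divides it; move -4527/25b to the remainder.
  leading term 1: no divisor's leading term divides it; move 4761/25 to the remainder.
  remainder -234/25b² - 4527/25b + 4761/25 ≠ 0; add h_7 = -234/25b² - 4527/25b + 4761/25 to the basis.

S(f_3,h_4): lcm = a²b². S = 11/3ab² - 75ab + 72a - ⅓b³ + b².
  leading term ab²: subtract (88)·h_4 from 11/3ab² - 75ab + 72a - ⅓b³ + b² → -75ab + 72a - ⅓b³ + 25/3b² - 275b + 264
  leading term ab: subtract (45)·h_5 from -75ab + 72a - ⅓b³ + 25/3b² - 275b + 264 → 72a - ⅓b³ - 20/3b² - 320b + 399
  leading term a: subtract (-216/5)·h_6 from 72a - ⅓b³ - 20/3b² - 320b + 399 → -⅓b³ - 527/75b² - 7577/25b + 7761/25
  leading term b³: subtract (25/702b)·h_7 from -⅓b³ - 527/75b² - 7577/25b + 7761/25 → -1127/1950b² - 604231/1950b + 7761/25
  leading term b²: subtract (1127/18252)·h_7 from -1127/1950b² - 604231/1950b + 7761/25 → -605725/2028b + 605725/2028
  leading term b: no divisor's leading term divides it; move -605725/2028b to the remainder.
  leading term 1: no divisor's leading term divides it; move 605725/2028 to the remainder.
  remainder -605725/2028b + 605725/2028 ≠ 0; add h_8 = -605725/2028b + 605725/2028 to the basis.

The other S-polynomials (S(f_2,h_4), S(f_1,h_5), S(f_2,h_5), S(f_3,h_5), S(h_4,h_5), S(f_1,h_6), S(f_2,h_6), S(f_3,h_6), S(h_4,h_6), S(h_5,h_6), S(f_1,h_7), S(f_2,h_7), S(f_3,h_7), S(h_4,h_7), S(h_5,h_7), S(h_6,h_7), S(f_1,h_8), S(f_2,h_8), S(f_3,h_8), S(h_4,h_8), S(h_5,h_8), S(h_6,h_8), S(h_7,h_8)) all reduce to 0 modulo the current basis, so we have a Gröbner basis.
Inter-reduce: drop elements whose leading term is divisible by another's, tail-reduce, and make monic.
Reduced Gröbner basis: {a + 1, b - 1}.
Label its elements g_1 = a + 1, g_2 = b - 1.

Reduce p = -11a²b - 4/3a + 12b - 7/3 modulo G:
  leading term a²b: subtract (-11ab)·g_1 from -11a²b - 4/3a + 12b - 7/3 → 11ab - 4/3a + 12b - 7/3
  leading term ab: subtract (11b)·g_1 from 11ab - 4/3a + 12b - 7/3 → -4/3a + b - 7/3
  leading term a: subtract (-4/3)·g_1 from -4/3a + b - 7/3 → b - 1
  leading term b: subtract (1)·g_2 from b - 1 → 0
  normal form = 0.
Since the normal form is 0, p ∈ I.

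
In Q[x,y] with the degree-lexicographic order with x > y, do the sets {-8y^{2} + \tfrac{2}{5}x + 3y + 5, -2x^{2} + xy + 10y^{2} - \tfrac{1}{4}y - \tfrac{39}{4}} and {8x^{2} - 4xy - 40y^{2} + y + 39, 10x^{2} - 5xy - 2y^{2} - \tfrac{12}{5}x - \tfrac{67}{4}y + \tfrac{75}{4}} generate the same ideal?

Yes, the ideals are equal.

Since reduced Gröbner bases are canonical representatives of ideals under a given ordering, it suffices to compute and compare them.
Buchberger on the first generating set:
f_1 = -8y^{2} + \tfrac{2}{5}x + 3y + 5, LT = y^{2}.
f_2 = -2x^{2} + xy + 10y^{2} - \tfrac{1}{4}y - \tfrac{39}{4}, LT = x^{2}.

The S-polynomials (S(f_1,f_2)) all reduce to 0 modulo the current basis, so we have a Gröbner basis.
Inter-reduce: drop elements whose leading term is divisible by another's, tail-reduce, and make monic.
Reduced Gröbner basis: {x^{2} - \tfrac{1}{2}xy - \tfrac{1}{4}x - \tfrac{7}{4}y + \tfrac{7}{4}, y^{2} - \tfrac{1}{20}x - \tfrac{3}{8}y - \tfrac{5}{8}}.

Buchberger on the second generating set:
h_1 = 8x^{2} - 4xy - 40y^{2} + y + 39, LT = x^{2}.
h_2 = 10x^{2} - 5xy - 2y^{2} - \tfrac{12}{5}x - \tfrac{67}{4}y + \tfrac{75}{4}, LT = x^{2}.

S(h_1,h_2): lcm = x^{2}. S = -\tfrac{24}{5}y^{2} + \tfrac{6}{25}x + \tfrac{9}{5}y + 3.
  leading term y^{2}: no divisor's leading term divides it; move -\tfrac{24}{5}y^{2} to the remainder.
  leading term x: no divisor's leading term divides it; move \tfrac{6}{25}x to the remainder.
  leading term y: no divisor's leading term divides it; move \tfrac{9}{5}y to the remainder.
  leading term 1: no divisor's leading term divides it; move 3 to the remainder.
  remainder -\tfrac{24}{5}y^{2} + \tfrac{6}{25}x + \tfrac{9}{5}y + 3 ≠ 0; add k_3 = -\tfrac{24}{5}y^{2} + \tfrac{6}{25}x + \tfrac{9}{5}y + 3 to the basis.

The other S-polynomials (S(h_1,k_3), S(h_2,k_3)) all reduce to 0 modulo the current basis, so we have a Gröbner basis.
Inter-reduce: drop elements whose leading term is divisible by another's, tail-reduce, and make monic.
Reduced Gröbner basis: {x^{2} - \tfrac{1}{2}xy - \tfrac{1}{4}x - \tfrac{7}{4}y + \tfrac{7}{4}, y^{2} - \tfrac{1}{20}x - \tfrac{3}{8}y - \tfrac{5}{8}}.

These coincide, so the ideals are equal.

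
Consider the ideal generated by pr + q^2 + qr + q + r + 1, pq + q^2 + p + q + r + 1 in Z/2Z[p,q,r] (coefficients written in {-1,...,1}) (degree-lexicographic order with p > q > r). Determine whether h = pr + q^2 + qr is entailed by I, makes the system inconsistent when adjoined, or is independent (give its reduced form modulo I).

First compute the reduced Gröbner basis of I by Buchberger's algorithm.
f_1 = pr + q^2 + qr + q + r + 1, LT = pr.
f_2 = pq + q^2 + p + q + r + 1, LT = pq.

S(f_1,f_2): lcm = pqr. S = q^3 + pr + q^2 + r^2 + q + r.
  reduce S modulo (f_1, f_2):
  remainder q^3 + qr + r^2 + 1 ≠ 0; add k_3 = q^3 + qr + r^2 + 1 to the basis.

The other S-polynomials (S(f_1,k_3), S(f_2,k_3)) all reduce to 0 modulo the current basis, so we have a Gröbner basis.
Inter-reduce: drop elements whose leading term is divisible by another's, tail-reduce, and make monic.
Reduced Gröbner basis: {q^3 + qr + r^2 + 1, pq + q^2 + p + q + r + 1, pr + q^2 + qr + q + r + 1}.
Label its elements g_1 = q^3 + qr + r^2 + 1, g_2 = pq + q^2 + p + q + r + 1, g_3 = pr + q^2 + qr + q + r + 1.

Reduce h = pr + q^2 + qr modulo G:
  leading term pr: subtract (1)·g_3 from pr + q^2 + qr → q + r + 1
  leading term q: no divisor's leading term divides it; move q to the remainder.
  leading term r: no divisor's leading term divides it; move r to the remainder.
  leading term 1: no divisor's leading term divides it; move 1 to the remainder.
  normal form = q + r + 1.
The normal form is nonzero, so h ∉ I. Since h minus its normal form lies in I, I + (h) = I + (n) where n = q + r + 1; decide whether this ideal is the whole ring.
Run Buchberger on G together with n (pairs among the g_i already reduce to 0 since G is a Gröbner basis):
g_1 = q^3 + qr + r^2 + 1, LT = q^3.
g_2 = pq + q^2 + p + q + r + 1, LT = pq.
g_3 = pr + q^2 + qr + q + r + 1, LT = pr.
n = q + r + 1, LT = q.

S(g_1,n): lcm = q^3. S = q^2r + q^2 + qr + r^2 + 1.
  reduce S modulo (g_1, g_2, g_3, n):
  remainder r^3 + r^2 ≠ 0; add m_5 = r^3 + r^2 to the basis.

S(g_2,n): lcm = pq. S = pr + q^2 + q + r + 1.
  reduce S modulo (g_1, g_2, g_3, n, m_5):
  remainder r^2 + r ≠ 0; add m_6 = r^2 + r to the basis.

S(g_3,m_6): lcm = pr^2. S = q^2r + qr^2 + pr + qr + r^2 + r.
  reduce S modulo (g_1, g_2, g_3, n, m_5, m_6):
  remainder r + 1 ≠ 0; add m_7 = r + 1 to the basis.

S(g_3,m_7): lcm = pr. S = q^2 + qr + p + q + r + 1.
  reduce S modulo (g_1, g_2, g_3, n, m_5, m_6, m_7):
  remainder p ≠ 0; add m_8 = p to the basis.

The other S-polynomials (S(g_1,g_2), S(g_1,g_3), S(g_2,g_3), S(g_3,n), S(g_1,m_5), S(g_2,m_5), S(g_3,m_5), S(n,m_5), S(g_1,m_6), S(g_2,m_6), S(n,m_6), S(m_5,m_6), S(g_1,m_7), S(g_2,m_7), S(n,m_7), S(m_5,m_7), S(m_6,m_7), S(g_1,m_8), S(g_2,m_8), S(g_3,m_8), S(n,m_8), S(m_5,m_8), S(m_6,m_8), S(m_7,m_8)) all reduce to 0 modulo the current basis, so we have a Gröbner basis.
Inter-reduce: drop elements whose leading term is divisible by another's, tail-reduce, and make monic.
Reduced Gröbner basis: {p, q, r + 1}.
The reduced Gröbner basis of I + (h) is {p, q, r + 1} ≠ {1}, a proper ideal, so the enlarged system stays consistent: h is independent of I, with normal form q + r + 1.

pr + q^2 + qr is independent of I; its normal form modulo I is q + r + 1.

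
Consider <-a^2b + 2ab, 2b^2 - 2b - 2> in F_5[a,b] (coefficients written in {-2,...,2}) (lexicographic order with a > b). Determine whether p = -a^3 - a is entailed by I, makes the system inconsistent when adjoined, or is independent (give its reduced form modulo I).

First compute the reduced Gröbner basis of I by Buchberger's algorithm.
f_1 = -a^2b + 2ab, LT = a^2b.
f_2 = 2b^2 - 2b - 2, LT = b^2.

S(f_1,f_2): lcm = a^2b^2. S = a^2b + a^2 - 2ab^2.
  reduce S modulo (f_1, f_2):
  remainder a^2 - 2a ≠ 0; add h_3 = a^2 - 2a to the basis.

The other S-polynomials (S(f_1,h_3), S(f_2,h_3)) all reduce to 0 modulo the current basis, so we have a Gröbner basis.
Inter-reduce: drop elements whose leading term is divisible by another's, tail-reduce, and make monic.
Reduced Gröbner basis: {a^2 - 2a, b^2 - b - 1}.
Label its elements g_1 = a^2 - 2a, g_2 = b^2 - b - 1.

Reduce p = -a^3 - a modulo G:
  leading term a^3: subtract (-a)·g_1 from -a^3 - a → -2a^2 - a
  leading term a^2: subtract (-2)·g_1 from -2a^2 - a → 0
  normal form = 0.
Since the normal form is 0, p ∈ I.

-a^3 - a lies in I (it reduces to 0).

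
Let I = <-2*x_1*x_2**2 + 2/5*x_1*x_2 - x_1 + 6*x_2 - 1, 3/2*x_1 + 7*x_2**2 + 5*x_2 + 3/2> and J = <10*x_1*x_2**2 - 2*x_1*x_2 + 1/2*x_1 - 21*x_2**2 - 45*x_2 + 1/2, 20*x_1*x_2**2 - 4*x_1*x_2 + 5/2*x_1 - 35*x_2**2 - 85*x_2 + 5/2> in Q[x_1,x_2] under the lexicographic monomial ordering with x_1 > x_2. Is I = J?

For a fixed monomial order, each ideal has a unique reduced Gröbner basis; comparing bases decides equality.
Buchberger on the first generating set:
f_1 = -2*x_1*x_2**2 + 2/5*x_1*x_2 - x_1 + 6*x_2 - 1, LT = x_1*x_2**2.
f_2 = 3/2*x_1 + 7*x_2**2 + 5*x_2 + 3/2, LT = x_1.

S(f_1,f_2): lcm = x_1*x_2**2. S = -1/5*x_1*x_2 + 1/2*x_1 - 14/3*x_2**4 - 10/3*x_2**3 - x_2**2 - 3*x_2 + 1/2.
  reduce S modulo (f_1, f_2):
  remainder -14/3*x_2**4 - 12/5*x_2**3 - 8/3*x_2**2 - 67/15*x_2 ≠ 0; add g_3 = -14/3*x_2**4 - 12/5*x_2**3 - 8/3*x_2**2 - 67/15*x_2 to the basis.

The other S-polynomials (S(f_1,g_3), S(f_2,g_3)) all reduce to 0 modulo the current basis, so we have a Gröbner basis.
Inter-reduce: drop elements whose leading term is divisible by another's, tail-reduce, and make monic.
Reduced Gröbner basis: {x_1 + 14/3*x_2**2 + 10/3*x_2 + 1, x_2**4 + 18/35*x_2**3 + 4/7*x_2**2 + 67/70*x_2}.

Buchberger on the second generating set:
h_1 = 10*x_1*x_2**2 - 2*x_1*x_2 + 1/2*x_1 - 21*x_2**2 - 45*x_2 + 1/2, LT = x_1*x_2**2.
h_2 = 20*x_1*x_2**2 - 4*x_1*x_2 + 5/2*x_1 - 35*x_2**2 - 85*x_2 + 5/2, LT = x_1*x_2**2.

S(h_1,h_2): lcm = x_1*x_2**2. S = -3/40*x_1 - 7/20*x_2**2 - 1/4*x_2 - 3/40.
  reduce S modulo (h_1, h_2):
  remainder -3/40*x_1 - 7/20*x_2**2 - 1/4*x_2 - 3/40 ≠ 0; add k_3 = -3/40*x_1 - 7/20*x_2**2 - 1/4*x_2 - 3/40 to the basis.

S(h_1,k_3): lcm = x_1*x_2**2. S = -1/5*x_1*x_2 + 1/20*x_1 - 14/3*x_2**4 - 10/3*x_2**3 - 31/10*x_2**2 - 9/2*x_2 + 1/20.
  reduce S modulo (h_1, h_2, k_3):
  remainder -14/3*x_2**4 - 12/5*x_2**3 - 8/3*x_2**2 - 67/15*x_2 ≠ 0; add k_4 = -14/3*x_2**4 - 12/5*x_2**3 - 8/3*x_2**2 - 67/15*x_2 to the basis.

The other S-polynomials (S(h_2,k_3), S(h_1,k_4), S(h_2,k_4), S(k_3,k_4)) all reduce to 0 modulo the current basis, so we have a Gröbner basis.
Inter-reduce: drop elements whose leading term is divisible by another's, tail-reduce, and make monic.
Reduced Gröbner basis: {x_1 + 14/3*x_2**2 + 10/3*x_2 + 1, x_2**4 + 18/35*x_2**3 + 4/7*x_2**2 + 67/70*x_2}.

The two bases agree; hence the ideals are identical.

Yes, the ideals are equal.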